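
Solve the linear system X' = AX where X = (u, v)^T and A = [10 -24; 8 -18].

Coefficient matrix A = [[10, -24], [8, -18]].
Characteristic polynomial det(A - λI) = λ^2 + 8λ + 12 = 0.
Eigenvalues λ = -6, -2.
For λ=-6: (A-λI) row 1 is [16, -24], so an eigenvector is (-3, -2).
For λ=-2: (A-λI) row 1 is [12, -24], so an eigenvector is (-2, -1).
General solution: K_1e^(-6t)(-3,-2) + K_2e^(-2t)(-2,-1).

u(t) = -3K_1e^(-6t) - 2K_2e^(-2t), v(t) = -2K_1e^(-6t) - K_2e^(-2t)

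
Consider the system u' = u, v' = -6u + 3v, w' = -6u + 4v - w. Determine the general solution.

Coefficient matrix A = [[1, 0, 0], [-6, 3, 0], [-6, 4, -1]].
det(A - λI) = 0 gives eigenvalues λ = -1, 3, 1.
For λ=-1: eigenvector (0,0,1).
For λ=3: eigenvector (0,1,1).
For λ=1: eigenvector (1,3,3).
General solution: C_1e^(-t)(0,0,1) + C_2e^(3t)(0,1,1) + C_3e^(t)(1,3,3).

u(t) = C_3e^(t), v(t) = C_2e^(3t) + 3C_3e^(t), w(t) = C_1e^(-t) + C_2e^(3t) + 3C_3e^(t)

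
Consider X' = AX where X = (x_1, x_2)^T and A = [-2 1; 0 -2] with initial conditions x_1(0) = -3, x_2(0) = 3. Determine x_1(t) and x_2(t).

x_1(t) = 3te^(-2t) - 3e^(-2t), x_2(t) = 3e^(-2t)

Coefficient matrix A = [[-2, 1], [0, -2]].
Characteristic polynomial det(A - λI) = λ^2 + 4λ + 4 = 0.
Single eigenvalue λ = -2 with algebraic multiplicity 2.
Eigenvector v = (1,0); generalized eigenvector w with (A-λI)w=v is (-3,1).
General solution: e^(-2t)[c_1·v + c_2·(t·v + w)].
Applying x_1(0)=-3, x_2(0)=3 gives c_1=6, c_2=3.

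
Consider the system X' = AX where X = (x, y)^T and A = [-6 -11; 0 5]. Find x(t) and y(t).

Coefficient matrix A = [[-6, -11], [0, 5]].
Characteristic polynomial det(A - λI) = λ^2 + λ - 30 = 0.
Eigenvalues λ = 5, -6.
For λ=5: (A-λI) row 1 is [-11, -11], so an eigenvector is (1, -1).
For λ=-6: (A-λI) row 1 is [0, -11], so an eigenvector is (-1, 0).
General solution: C_1e^(5t)(1,-1) + C_2e^(-6t)(-1,0).

x(t) = C_1e^(5t) - C_2e^(-6t), y(t) = -C_1e^(5t)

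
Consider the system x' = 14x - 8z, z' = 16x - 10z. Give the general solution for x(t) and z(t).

Coefficient matrix A = [[14, -8], [16, -10]].
Characteristic polynomial det(A - λI) = λ^2 - 4λ - 12 = 0.
Eigenvalues λ = 6, -2.
For λ=6: (A-λI) row 1 is [8, -8], so an eigenvector is (-1, -1).
For λ=-2: (A-λI) row 1 is [16, -8], so an eigenvector is (1, 2).
General solution: C_1e^(6t)(-1,-1) + C_2e^(-2t)(1,2).

x(t) = -C_1e^(6t) + C_2e^(-2t), z(t) = -C_1e^(6t) + 2C_2e^(-2t)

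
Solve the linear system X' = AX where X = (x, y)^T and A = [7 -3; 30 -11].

x(t) = -C_1e^(-2t)cos(3t) - C_2e^(-2t)sin(3t), y(t) = -C_1e^(-2t)sin(3t) - 3C_1e^(-2t)cos(3t) - 3C_2e^(-2t)sin(3t) + C_2e^(-2t)cos(3t)

Coefficient matrix A = [[7, -3], [30, -11]].
Characteristic polynomial det(A - λI) = λ^2 + 4λ + 13 = 0.
Eigenvalues λ = -2 ± 3i (complex conjugate pair).
For λ=-2+3i: an eigenvector is (-1,-3) - i(0,-1) = (-1, -3 + i).
A real fundamental pair from Re and Im of e^((-2+3i)t)v: X_1 = e^(-2t)(cos(3t)·(-1,-3) + sin(3t)·(0,-1)), X_2 = e^(-2t)(sin(3t)·(-1,-3) - cos(3t)·(0,-1)).
General solution: C_1X_1 + C_2X_2.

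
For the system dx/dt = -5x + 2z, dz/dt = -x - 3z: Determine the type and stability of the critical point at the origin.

A = [[-5,2],[-1,-3]]; det(A-λI) = λ^2 + 8λ + 17.
λ = -4 ± i: negative real part.

stable spiral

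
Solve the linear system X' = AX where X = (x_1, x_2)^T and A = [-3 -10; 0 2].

Coefficient matrix A = [[-3, -10], [0, 2]].
Characteristic polynomial det(A - λI) = λ^2 + λ - 6 = 0.
Eigenvalues λ = 2, -3.
For λ=2: (A-λI) row 1 is [-5, -10], so an eigenvector is (-2, 1).
For λ=-3: (A-λI) row 1 is [0, -10], so an eigenvector is (-1, 0).
General solution: c_1e^(2t)(-2,1) + c_2e^(-3t)(-1,0).

x_1(t) = -2c_1e^(2t) - c_2e^(-3t), x_2(t) = c_1e^(2t)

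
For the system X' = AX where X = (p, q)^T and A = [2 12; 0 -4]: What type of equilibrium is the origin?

saddle

A = [[2,12],[0,-4]]; det(A-λI) = λ^2 + 2λ - 8.
λ = 2, -4: opposite signs.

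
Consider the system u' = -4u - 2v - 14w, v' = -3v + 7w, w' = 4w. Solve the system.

Coefficient matrix A = [[-4, -2, -14], [0, -3, 7], [0, 0, 4]].
det(A - λI) = 0 gives eigenvalues λ = -4, 4, -3.
For λ=-4: eigenvector (1,0,0).
For λ=4: eigenvector (-2,1,1).
For λ=-3: eigenvector (2,-1,0).
General solution: K_1e^(-4t)(1,0,0) + K_2e^(4t)(-2,1,1) + K_3e^(-3t)(2,-1,0).

u(t) = K_1e^(-4t) - 2K_2e^(4t) + 2K_3e^(-3t), v(t) = K_2e^(4t) - K_3e^(-3t), w(t) = K_2e^(4t)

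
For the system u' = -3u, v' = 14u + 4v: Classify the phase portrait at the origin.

A = [[-3,0],[14,4]]; det(A-λI) = λ^2 - λ - 12.
λ = 4, -3: opposite signs.

saddle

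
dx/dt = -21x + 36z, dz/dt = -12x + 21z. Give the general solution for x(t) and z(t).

x(t) = 3C_1e^(3t) + 2C_2e^(-3t), z(t) = 2C_1e^(3t) + C_2e^(-3t)

Coefficient matrix A = [[-21, 36], [-12, 21]].
Characteristic polynomial det(A - λI) = λ^2 - 9 = 0.
Eigenvalues λ = 3, -3.
For λ=3: (A-λI) row 1 is [-24, 36], so an eigenvector is (3, 2).
For λ=-3: (A-λI) row 1 is [-18, 36], so an eigenvector is (2, 1).
General solution: C_1e^(3t)(3,2) + C_2e^(-3t)(2,1).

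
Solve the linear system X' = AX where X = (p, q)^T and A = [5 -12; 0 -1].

p(t) = -K_1e^(5t) - 2K_2e^(-t), q(t) = -K_2e^(-t)

Coefficient matrix A = [[5, -12], [0, -1]].
Characteristic polynomial det(A - λI) = λ^2 - 4λ - 5 = 0.
Eigenvalues λ = 5, -1.
For λ=5: (A-λI) row 1 is [0, -12], so an eigenvector is (-1, 0).
For λ=-1: (A-λI) row 1 is [6, -12], so an eigenvector is (-2, -1).
General solution: K_1e^(5t)(-1,0) + K_2e^(-t)(-2,-1).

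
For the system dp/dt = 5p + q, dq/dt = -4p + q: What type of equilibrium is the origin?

A = [[5,1],[-4,1]]; det(A-λI) = λ^2 - 6λ + 9.
repeated λ = 3 with a single eigenvector.

unstable improper node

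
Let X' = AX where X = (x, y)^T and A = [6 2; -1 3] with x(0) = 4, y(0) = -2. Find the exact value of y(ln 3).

-486

A = [[6,2],[-1,3]]; eigenvalues λ = 5, 4.
Eigenvectors: (-2,1) for λ=5, (1,-1) for λ=4.
From the initial condition, c_1 = -2, c_2 = 0.
y(ln 3) = (-2)(3^5)(1) + (0)(3^4)(-1) = -486.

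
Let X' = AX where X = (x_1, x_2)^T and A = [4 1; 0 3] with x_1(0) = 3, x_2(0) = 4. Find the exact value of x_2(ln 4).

256

A = [[4,1],[0,3]]; eigenvalues λ = 3, 4.
Eigenvectors: (1,-1) for λ=3, (-1,0) for λ=4.
From the initial condition, c_1 = -4, c_2 = -7.
x_2(ln 4) = (-4)(4^3)(-1) + (-7)(4^4)(0) = 256.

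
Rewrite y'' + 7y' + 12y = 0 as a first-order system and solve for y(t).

Let x_1 = y, x_2 = y'. Then x_1' = x_2 and x_2' = -12x_1 - 7x_2.
A = [[0,1],[-12,-7]]; det(A-λI) = λ^2 + 7λ + 12.
Eigenvalues λ = -3, -4 with eigenvectors (1,-3), (1,-4).

y(t) = c_1e^(-3t) + c_2e^(-4t)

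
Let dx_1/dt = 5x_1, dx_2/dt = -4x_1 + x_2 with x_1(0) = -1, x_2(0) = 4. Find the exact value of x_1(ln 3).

A = [[5,0],[-4,1]]; eigenvalues λ = 1, 5.
Eigenvectors: (0,-1) for λ=1, (1,-1) for λ=5.
From the initial condition, c_1 = -3, c_2 = -1.
x_1(ln 3) = (-3)(3^1)(0) + (-1)(3^5)(1) = -243.

-243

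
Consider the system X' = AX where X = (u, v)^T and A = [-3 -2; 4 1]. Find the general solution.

Coefficient matrix A = [[-3, -2], [4, 1]].
Characteristic polynomial det(A - λI) = λ^2 + 2λ + 5 = 0.
Eigenvalues λ = -1 ± 2i (complex conjugate pair).
For λ=-1+2i: an eigenvector is (-1,1) - i(0,-1) = (-1, 1 + i).
A real fundamental pair from Re and Im of e^((-1+2i)t)v: X_1 = e^(-t)(cos(2t)·(-1,1) + sin(2t)·(0,-1)), X_2 = e^(-t)(sin(2t)·(-1,1) - cos(2t)·(0,-1)).
General solution: C_1X_1 + C_2X_2.

u(t) = -C_1e^(-t)cos(2t) - C_2e^(-t)sin(2t), v(t) = -C_1e^(-t)sin(2t) + C_1e^(-t)cos(2t) + C_2e^(-t)sin(2t) + C_2e^(-t)cos(2t)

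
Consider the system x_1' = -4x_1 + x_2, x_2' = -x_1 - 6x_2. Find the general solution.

Coefficient matrix A = [[-4, 1], [-1, -6]].
Characteristic polynomial det(A - λI) = λ^2 + 10λ + 25 = 0.
Single eigenvalue λ = -5 with algebraic multiplicity 2.
Eigenvector v = (-1,1); generalized eigenvector w with (A-λI)w=v is (-1,0).
General solution: e^(-5t)[C_1·v + C_2·(t·v + w)].

x_1(t) = -C_1e^(-5t) - C_2te^(-5t) - C_2e^(-5t), x_2(t) = C_1e^(-5t) + C_2te^(-5t)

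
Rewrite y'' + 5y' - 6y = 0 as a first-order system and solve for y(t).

y(t) = C_1e^(-6t) + C_2e^(t)

Let x_1 = y, x_2 = y'. Then x_1' = x_2 and x_2' = 6x_1 - 5x_2.
A = [[0,1],[6,-5]]; det(A-λI) = λ^2 + 5λ - 6.
Eigenvalues λ = -6, 1 with eigenvectors (1,-6), (1,1).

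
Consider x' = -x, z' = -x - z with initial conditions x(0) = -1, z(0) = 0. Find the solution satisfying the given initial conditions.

Coefficient matrix A = [[-1, 0], [-1, -1]].
Characteristic polynomial det(A - λI) = λ^2 + 2λ + 1 = 0.
Single eigenvalue λ = -1 with algebraic multiplicity 2.
Eigenvector v = (0,1); generalized eigenvector w with (A-λI)w=v is (-1,0).
General solution: e^(-t)[C_1·v + C_2·(t·v + w)].
Applying x(0)=-1, z(0)=0 gives C_1=0, C_2=1.

x(t) = -e^(-t), z(t) = te^(-t)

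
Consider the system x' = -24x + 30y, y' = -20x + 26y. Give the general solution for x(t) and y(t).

x(t) = -C_1e^(6t) - 3C_2e^(-4t), y(t) = -C_1e^(6t) - 2C_2e^(-4t)

Coefficient matrix A = [[-24, 30], [-20, 26]].
Characteristic polynomial det(A - λI) = λ^2 - 2λ - 24 = 0.
Eigenvalues λ = 6, -4.
For λ=6: (A-λI) row 1 is [-30, 30], so an eigenvector is (-1, -1).
For λ=-4: (A-λI) row 1 is [-20, 30], so an eigenvector is (-3, -2).
General solution: C_1e^(6t)(-1,-1) + C_2e^(-4t)(-3,-2).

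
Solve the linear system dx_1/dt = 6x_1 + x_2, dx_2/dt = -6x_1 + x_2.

x_1(t) = c_1e^(3t) + c_2e^(4t), x_2(t) = -3c_1e^(3t) - 2c_2e^(4t)

Coefficient matrix A = [[6, 1], [-6, 1]].
Characteristic polynomial det(A - λI) = λ^2 - 7λ + 12 = 0.
Eigenvalues λ = 3, 4.
For λ=3: (A-λI) row 1 is [3, 1], so an eigenvector is (1, -3).
For λ=4: (A-λI) row 1 is [2, 1], so an eigenvector is (1, -2).
General solution: c_1e^(3t)(1,-3) + c_2e^(4t)(1,-2).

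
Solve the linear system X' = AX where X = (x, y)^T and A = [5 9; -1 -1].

x(t) = 3K_1e^(2t) + 3K_2te^(2t) - 2K_2e^(2t), y(t) = -K_1e^(2t) - K_2te^(2t) + K_2e^(2t)

Coefficient matrix A = [[5, 9], [-1, -1]].
Characteristic polynomial det(A - λI) = λ^2 - 4λ + 4 = 0.
Single eigenvalue λ = 2 with algebraic multiplicity 2.
Eigenvector v = (3,-1); generalized eigenvector w with (A-λI)w=v is (-2,1).
General solution: e^(2t)[K_1·v + K_2·(t·v + w)].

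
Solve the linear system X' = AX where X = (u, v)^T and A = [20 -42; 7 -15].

Coefficient matrix A = [[20, -42], [7, -15]].
Characteristic polynomial det(A - λI) = λ^2 - 5λ - 6 = 0.
Eigenvalues λ = 6, -1.
For λ=6: (A-λI) row 1 is [14, -42], so an eigenvector is (3, 1).
For λ=-1: (A-λI) row 1 is [21, -42], so an eigenvector is (-2, -1).
General solution: K_1e^(6t)(3,1) + K_2e^(-t)(-2,-1).

u(t) = 3K_1e^(6t) - 2K_2e^(-t), v(t) = K_1e^(6t) - K_2e^(-t)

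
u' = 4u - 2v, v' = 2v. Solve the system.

u(t) = c_1e^(4t) - c_2e^(2t), v(t) = -c_2e^(2t)

Coefficient matrix A = [[4, -2], [0, 2]].
Characteristic polynomial det(A - λI) = λ^2 - 6λ + 8 = 0.
Eigenvalues λ = 4, 2.
For λ=4: (A-λI) row 1 is [0, -2], so an eigenvector is (1, 0).
For λ=2: (A-λI) row 1 is [2, -2], so an eigenvector is (-1, -1).
General solution: c_1e^(4t)(1,0) + c_2e^(2t)(-1,-1).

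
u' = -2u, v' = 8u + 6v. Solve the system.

Coefficient matrix A = [[-2, 0], [8, 6]].
Characteristic polynomial det(A - λI) = λ^2 - 4λ - 12 = 0.
Eigenvalues λ = -2, 6.
For λ=-2: (A-λI) row 2 is [8, 8], so an eigenvector is (1, -1).
For λ=6: (A-λI) row 1 is [-8, 0], so an eigenvector is (0, -1).
General solution: K_1e^(-2t)(1,-1) + K_2e^(6t)(0,-1).

u(t) = K_1e^(-2t), v(t) = -K_1e^(-2t) - K_2e^(6t)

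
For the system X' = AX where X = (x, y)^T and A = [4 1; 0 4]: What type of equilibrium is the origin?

A = [[4,1],[0,4]]; det(A-λI) = λ^2 - 8λ + 16.
repeated λ = 4 with a single eigenvector.

unstable improper node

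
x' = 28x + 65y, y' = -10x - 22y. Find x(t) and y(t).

x(t) = 2c_1e^(3t)sin(5t) + 3c_1e^(3t)cos(5t) + 3c_2e^(3t)sin(5t) - 2c_2e^(3t)cos(5t), y(t) = -c_1e^(3t)sin(5t) - c_1e^(3t)cos(5t) - c_2e^(3t)sin(5t) + c_2e^(3t)cos(5t)

Coefficient matrix A = [[28, 65], [-10, -22]].
Characteristic polynomial det(A - λI) = λ^2 - 6λ + 34 = 0.
Eigenvalues λ = 3 ± 5i (complex conjugate pair).
For λ=3+5i: an eigenvector is (3,-1) - i(2,-1) = (3 - 2i, -1 + i).
A real fundamental pair from Re and Im of e^((3+5i)t)v: X_1 = e^(3t)(cos(5t)·(3,-1) + sin(5t)·(2,-1)), X_2 = e^(3t)(sin(5t)·(3,-1) - cos(5t)·(2,-1)).
General solution: c_1X_1 + c_2X_2.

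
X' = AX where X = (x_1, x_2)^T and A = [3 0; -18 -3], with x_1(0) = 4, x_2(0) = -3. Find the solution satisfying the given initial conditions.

x_1(t) = 4e^(3t), x_2(t) = -12e^(3t) + 9e^(-3t)

Coefficient matrix A = [[3, 0], [-18, -3]].
Characteristic polynomial det(A - λI) = λ^2 - 9 = 0.
Eigenvalues λ = -3, 3.
For λ=-3: (A-λI) row 1 is [6, 0], so an eigenvector is (0, -1).
For λ=3: (A-λI) row 2 is [-18, -6], so an eigenvector is (1, -3).
General solution: K_1e^(-3t)(0,-1) + K_2e^(3t)(1,-3).
Applying x_1(0)=4, x_2(0)=-3 gives K_1=-9, K_2=4.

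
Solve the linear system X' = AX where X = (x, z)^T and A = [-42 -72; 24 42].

Coefficient matrix A = [[-42, -72], [24, 42]].
Characteristic polynomial det(A - λI) = λ^2 - 36 = 0.
Eigenvalues λ = 6, -6.
For λ=6: (A-λI) row 1 is [-48, -72], so an eigenvector is (3, -2).
For λ=-6: (A-λI) row 1 is [-36, -72], so an eigenvector is (-2, 1).
General solution: K_1e^(6t)(3,-2) + K_2e^(-6t)(-2,1).

x(t) = 3K_1e^(6t) - 2K_2e^(-6t), z(t) = -2K_1e^(6t) + K_2e^(-6t)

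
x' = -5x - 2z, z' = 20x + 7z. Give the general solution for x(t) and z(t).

Coefficient matrix A = [[-5, -2], [20, 7]].
Characteristic polynomial det(A - λI) = λ^2 - 2λ + 5 = 0.
Eigenvalues λ = 1 ± 2i (complex conjugate pair).
For λ=1+2i: an eigenvector is (0,-1) - i(1,-3) = (0 - i, -1 + 3i).
A real fundamental pair from Re and Im of e^((1+2i)t)v: X_1 = e^(t)(cos(2t)·(0,-1) + sin(2t)·(1,-3)), X_2 = e^(t)(sin(2t)·(0,-1) - cos(2t)·(1,-3)).
General solution: c_1X_1 + c_2X_2.

x(t) = c_1e^(t)sin(2t) - c_2e^(t)cos(2t), z(t) = -3c_1e^(t)sin(2t) - c_1e^(t)cos(2t) - c_2e^(t)sin(2t) + 3c_2e^(t)cos(2t)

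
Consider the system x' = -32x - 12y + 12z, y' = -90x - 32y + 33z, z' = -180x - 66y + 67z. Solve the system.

Coefficient matrix A = [[-32, -12, 12], [-90, -32, 33], [-180, -66, 67]].
det(A - λI) = 0 gives eigenvalues λ = -2, 4, 1.
For λ=-2: eigenvector (2,5,10).
For λ=4: eigenvector (1,3,6).
For λ=1: eigenvector (0,1,1).
General solution: C_1e^(-2t)(2,5,10) + C_2e^(4t)(1,3,6) + C_3e^(t)(0,1,1).

x(t) = 2C_1e^(-2t) + C_2e^(4t), y(t) = 5C_1e^(-2t) + 3C_2e^(4t) + C_3e^(t), z(t) = 10C_1e^(-2t) + 6C_2e^(4t) + C_3e^(t)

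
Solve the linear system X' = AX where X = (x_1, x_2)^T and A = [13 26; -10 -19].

x_1(t) = 2K_1e^(-3t)sin(2t) - 3K_1e^(-3t)cos(2t) - 3K_2e^(-3t)sin(2t) - 2K_2e^(-3t)cos(2t), x_2(t) = -K_1e^(-3t)sin(2t) + 2K_1e^(-3t)cos(2t) + 2K_2e^(-3t)sin(2t) + K_2e^(-3t)cos(2t)

Coefficient matrix A = [[13, 26], [-10, -19]].
Characteristic polynomial det(A - λI) = λ^2 + 6λ + 13 = 0.
Eigenvalues λ = -3 ± 2i (complex conjugate pair).
For λ=-3+2i: an eigenvector is (-3,2) - i(2,-1) = (-3 - 2i, 2 + i).
A real fundamental pair from Re and Im of e^((-3+2i)t)v: X_1 = e^(-3t)(cos(2t)·(-3,2) + sin(2t)·(2,-1)), X_2 = e^(-3t)(sin(2t)·(-3,2) - cos(2t)·(2,-1)).
General solution: K_1X_1 + K_2X_2.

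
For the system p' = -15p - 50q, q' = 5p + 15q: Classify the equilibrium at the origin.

center

A = [[-15,-50],[5,15]]; det(A-λI) = λ^2 + 25.
λ = 0 ± 5i: zero real part.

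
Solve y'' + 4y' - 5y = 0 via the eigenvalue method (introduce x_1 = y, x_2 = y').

y(t) = c_1e^(-5t) + c_2e^(t)

Let x_1 = y, x_2 = y'. Then x_1' = x_2 and x_2' = 5x_1 - 4x_2.
A = [[0,1],[5,-4]]; det(A-λI) = λ^2 + 4λ - 5.
Eigenvalues λ = -5, 1 with eigenvectors (1,-5), (1,1).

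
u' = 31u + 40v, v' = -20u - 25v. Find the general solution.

u(t) = -3c_1e^(3t)sin(4t) + c_1e^(3t)cos(4t) + c_2e^(3t)sin(4t) + 3c_2e^(3t)cos(4t), v(t) = 2c_1e^(3t)sin(4t) - c_1e^(3t)cos(4t) - c_2e^(3t)sin(4t) - 2c_2e^(3t)cos(4t)

Coefficient matrix A = [[31, 40], [-20, -25]].
Characteristic polynomial det(A - λI) = λ^2 - 6λ + 25 = 0.
Eigenvalues λ = 3 ± 4i (complex conjugate pair).
For λ=3+4i: an eigenvector is (1,-1) - i(-3,2) = (1 + 3i, -1 - 2i).
A real fundamental pair from Re and Im of e^((3+4i)t)v: X_1 = e^(3t)(cos(4t)·(1,-1) + sin(4t)·(-3,2)), X_2 = e^(3t)(sin(4t)·(1,-1) - cos(4t)·(-3,2)).
General solution: c_1X_1 + c_2X_2.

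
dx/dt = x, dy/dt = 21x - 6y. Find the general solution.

x(t) = -C_1e^(t), y(t) = -3C_1e^(t) + C_2e^(-6t)

Coefficient matrix A = [[1, 0], [21, -6]].
Characteristic polynomial det(A - λI) = λ^2 + 5λ - 6 = 0.
Eigenvalues λ = 1, -6.
For λ=1: (A-λI) row 2 is [21, -7], so an eigenvector is (-1, -3).
For λ=-6: (A-λI) row 1 is [7, 0], so an eigenvector is (0, 1).
General solution: C_1e^(t)(-1,-3) + C_2e^(-6t)(0,1).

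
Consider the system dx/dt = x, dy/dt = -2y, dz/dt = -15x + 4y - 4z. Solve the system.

Coefficient matrix A = [[1, 0, 0], [0, -2, 0], [-15, 4, -4]].
det(A - λI) = 0 gives eigenvalues λ = 1, -2, -4.
For λ=1: eigenvector (1,0,-3).
For λ=-2: eigenvector (0,1,2).
For λ=-4: eigenvector (0,0,1).
General solution: c_1e^(t)(1,0,-3) + c_2e^(-2t)(0,1,2) + c_3e^(-4t)(0,0,1).

x(t) = c_1e^(t), y(t) = c_2e^(-2t), z(t) = -3c_1e^(t) + 2c_2e^(-2t) + c_3e^(-4t)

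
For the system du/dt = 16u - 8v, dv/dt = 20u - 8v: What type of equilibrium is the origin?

A = [[16,-8],[20,-8]]; det(A-λI) = λ^2 - 8λ + 32.
λ = 4 ± 4i: positive real part.

unstable spiral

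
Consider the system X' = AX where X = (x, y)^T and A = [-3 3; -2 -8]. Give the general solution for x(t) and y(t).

Coefficient matrix A = [[-3, 3], [-2, -8]].
Characteristic polynomial det(A - λI) = λ^2 + 11λ + 30 = 0.
Eigenvalues λ = -6, -5.
For λ=-6: (A-λI) row 1 is [3, 3], so an eigenvector is (-1, 1).
For λ=-5: (A-λI) row 1 is [2, 3], so an eigenvector is (-3, 2).
General solution: c_1e^(-6t)(-1,1) + c_2e^(-5t)(-3,2).

x(t) = -c_1e^(-6t) - 3c_2e^(-5t), y(t) = c_1e^(-6t) + 2c_2e^(-5t)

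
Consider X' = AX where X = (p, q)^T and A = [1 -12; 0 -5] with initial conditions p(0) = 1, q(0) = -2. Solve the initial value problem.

Coefficient matrix A = [[1, -12], [0, -5]].
Characteristic polynomial det(A - λI) = λ^2 + 4λ - 5 = 0.
Eigenvalues λ = -5, 1.
For λ=-5: (A-λI) row 1 is [6, -12], so an eigenvector is (-2, -1).
For λ=1: (A-λI) row 1 is [0, -12], so an eigenvector is (1, 0).
General solution: c_1e^(-5t)(-2,-1) + c_2e^(t)(1,0).
Applying p(0)=1, q(0)=-2 gives c_1=2, c_2=5.

p(t) = 5e^(t) - 4e^(-5t), q(t) = -2e^(-5t)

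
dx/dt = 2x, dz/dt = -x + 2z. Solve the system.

x(t) = K_2e^(2t), z(t) = -K_1e^(2t) - K_2te^(2t) + K_2e^(2t)

Coefficient matrix A = [[2, 0], [-1, 2]].
Characteristic polynomial det(A - λI) = λ^2 - 4λ + 4 = 0.
Single eigenvalue λ = 2 with algebraic multiplicity 2.
Eigenvector v = (0,-1); generalized eigenvector w with (A-λI)w=v is (1,1).
General solution: e^(2t)[K_1·v + K_2·(t·v + w)].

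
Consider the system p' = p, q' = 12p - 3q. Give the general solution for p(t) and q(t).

Coefficient matrix A = [[1, 0], [12, -3]].
Characteristic polynomial det(A - λI) = λ^2 + 2λ - 3 = 0.
Eigenvalues λ = -3, 1.
For λ=-3: (A-λI) row 1 is [4, 0], so an eigenvector is (0, -1).
For λ=1: (A-λI) row 2 is [12, -4], so an eigenvector is (1, 3).
General solution: c_1e^(-3t)(0,-1) + c_2e^(t)(1,3).

p(t) = c_2e^(t), q(t) = -c_1e^(-3t) + 3c_2e^(t)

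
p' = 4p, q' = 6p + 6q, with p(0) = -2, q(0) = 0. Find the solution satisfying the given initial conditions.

p(t) = -2e^(4t), q(t) = -6e^(6t) + 6e^(4t)

Coefficient matrix A = [[4, 0], [6, 6]].
Characteristic polynomial det(A - λI) = λ^2 - 10λ + 24 = 0.
Eigenvalues λ = 6, 4.
For λ=6: (A-λI) row 1 is [-2, 0], so an eigenvector is (0, 1).
For λ=4: (A-λI) row 2 is [6, 2], so an eigenvector is (1, -3).
General solution: C_1e^(6t)(0,1) + C_2e^(4t)(1,-3).
Applying p(0)=-2, q(0)=0 gives C_1=-6, C_2=-2.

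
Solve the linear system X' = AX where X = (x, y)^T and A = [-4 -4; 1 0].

x(t) = -2C_1e^(-2t) - 2C_2te^(-2t) + 3C_2e^(-2t), y(t) = C_1e^(-2t) + C_2te^(-2t) - C_2e^(-2t)

Coefficient matrix A = [[-4, -4], [1, 0]].
Characteristic polynomial det(A - λI) = λ^2 + 4λ + 4 = 0.
Single eigenvalue λ = -2 with algebraic multiplicity 2.
Eigenvector v = (-2,1); generalized eigenvector w with (A-λI)w=v is (3,-1).
General solution: e^(-2t)[C_1·v + C_2·(t·v + w)].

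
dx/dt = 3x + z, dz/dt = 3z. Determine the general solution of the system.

Coefficient matrix A = [[3, 1], [0, 3]].
Characteristic polynomial det(A - λI) = λ^2 - 6λ + 9 = 0.
Single eigenvalue λ = 3 with algebraic multiplicity 2.
Eigenvector v = (-1,0); generalized eigenvector w with (A-λI)w=v is (1,-1).
General solution: e^(3t)[c_1·v + c_2·(t·v + w)].

x(t) = -c_1e^(3t) - c_2te^(3t) + c_2e^(3t), z(t) = -c_2e^(3t)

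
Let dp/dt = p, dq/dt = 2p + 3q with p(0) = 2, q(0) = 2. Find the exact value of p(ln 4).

8

A = [[1,0],[2,3]]; eigenvalues λ = 1, 3.
Eigenvectors: (1,-1) for λ=1, (0,-1) for λ=3.
From the initial condition, c_1 = 2, c_2 = -4.
p(ln 4) = (2)(4^1)(1) + (-4)(4^3)(0) = 8.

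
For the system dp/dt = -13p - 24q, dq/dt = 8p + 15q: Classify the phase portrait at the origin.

A = [[-13,-24],[8,15]]; det(A-λI) = λ^2 - 2λ - 3.
λ = 3, -1: opposite signs.

saddle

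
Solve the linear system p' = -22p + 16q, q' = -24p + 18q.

Coefficient matrix A = [[-22, 16], [-24, 18]].
Characteristic polynomial det(A - λI) = λ^2 + 4λ - 12 = 0.
Eigenvalues λ = -6, 2.
For λ=-6: (A-λI) row 1 is [-16, 16], so an eigenvector is (1, 1).
For λ=2: (A-λI) row 1 is [-24, 16], so an eigenvector is (-2, -3).
General solution: C_1e^(-6t)(1,1) + C_2e^(2t)(-2,-3).

p(t) = C_1e^(-6t) - 2C_2e^(2t), q(t) = C_1e^(-6t) - 3C_2e^(2t)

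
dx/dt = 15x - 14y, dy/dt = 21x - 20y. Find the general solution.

Coefficient matrix A = [[15, -14], [21, -20]].
Characteristic polynomial det(A - λI) = λ^2 + 5λ - 6 = 0.
Eigenvalues λ = -6, 1.
For λ=-6: (A-λI) row 1 is [21, -14], so an eigenvector is (-2, -3).
For λ=1: (A-λI) row 1 is [14, -14], so an eigenvector is (-1, -1).
General solution: C_1e^(-6t)(-2,-3) + C_2e^(t)(-1,-1).

x(t) = -2C_1e^(-6t) - C_2e^(t), y(t) = -3C_1e^(-6t) - C_2e^(t)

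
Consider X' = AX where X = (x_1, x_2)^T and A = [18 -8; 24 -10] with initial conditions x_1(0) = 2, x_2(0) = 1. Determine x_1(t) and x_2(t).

x_1(t) = 6e^(6t) - 4e^(2t), x_2(t) = 9e^(6t) - 8e^(2t)

Coefficient matrix A = [[18, -8], [24, -10]].
Characteristic polynomial det(A - λI) = λ^2 - 8λ + 12 = 0.
Eigenvalues λ = 2, 6.
For λ=2: (A-λI) row 1 is [16, -8], so an eigenvector is (-1, -2).
For λ=6: (A-λI) row 1 is [12, -8], so an eigenvector is (-2, -3).
General solution: K_1e^(2t)(-1,-2) + K_2e^(6t)(-2,-3).
Applying x_1(0)=2, x_2(0)=1 gives K_1=4, K_2=-3.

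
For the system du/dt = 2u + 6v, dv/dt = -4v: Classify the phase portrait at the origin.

saddle

A = [[2,6],[0,-4]]; det(A-λI) = λ^2 + 2λ - 8.
λ = -4, 2: opposite signs.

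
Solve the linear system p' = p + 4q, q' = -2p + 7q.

Coefficient matrix A = [[1, 4], [-2, 7]].
Characteristic polynomial det(A - λI) = λ^2 - 8λ + 15 = 0.
Eigenvalues λ = 3, 5.
For λ=3: (A-λI) row 1 is [-2, 4], so an eigenvector is (2, 1).
For λ=5: (A-λI) row 1 is [-4, 4], so an eigenvector is (-1, -1).
General solution: C_1e^(3t)(2,1) + C_2e^(5t)(-1,-1).

p(t) = 2C_1e^(3t) - C_2e^(5t), q(t) = C_1e^(3t) - C_2e^(5t)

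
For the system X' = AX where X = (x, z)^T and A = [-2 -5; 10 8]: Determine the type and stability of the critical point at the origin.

unstable spiral

A = [[-2,-5],[10,8]]; det(A-λI) = λ^2 - 6λ + 34.
λ = 3 ± 5i: positive real part.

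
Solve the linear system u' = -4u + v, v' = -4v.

u(t) = K_1e^(-4t) + K_2te^(-4t) - 2K_2e^(-4t), v(t) = K_2e^(-4t)

Coefficient matrix A = [[-4, 1], [0, -4]].
Characteristic polynomial det(A - λI) = λ^2 + 8λ + 16 = 0.
Single eigenvalue λ = -4 with algebraic multiplicity 2.
Eigenvector v = (1,0); generalized eigenvector w with (A-λI)w=v is (-2,1).
General solution: e^(-4t)[K_1·v + K_2·(t·v + w)].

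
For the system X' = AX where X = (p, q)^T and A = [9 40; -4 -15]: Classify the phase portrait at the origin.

stable spiral

A = [[9,40],[-4,-15]]; det(A-λI) = λ^2 + 6λ + 25.
λ = -3 ± 4i: negative real part.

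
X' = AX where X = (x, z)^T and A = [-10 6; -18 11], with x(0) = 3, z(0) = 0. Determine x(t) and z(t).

Coefficient matrix A = [[-10, 6], [-18, 11]].
Characteristic polynomial det(A - λI) = λ^2 - λ - 2 = 0.
Eigenvalues λ = 2, -1.
For λ=2: (A-λI) row 1 is [-12, 6], so an eigenvector is (-1, -2).
For λ=-1: (A-λI) row 1 is [-9, 6], so an eigenvector is (2, 3).
General solution: c_1e^(2t)(-1,-2) + c_2e^(-t)(2,3).
Applying x(0)=3, z(0)=0 gives c_1=9, c_2=6.

x(t) = -9e^(2t) + 12e^(-t), z(t) = -18e^(2t) + 18e^(-t)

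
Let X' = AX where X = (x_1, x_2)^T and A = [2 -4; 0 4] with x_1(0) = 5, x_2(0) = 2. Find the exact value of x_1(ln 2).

A = [[2,-4],[0,4]]; eigenvalues λ = 2, 4.
Eigenvectors: (-1,0) for λ=2, (2,-1) for λ=4.
From the initial condition, c_1 = -9, c_2 = -2.
x_1(ln 2) = (-9)(2^2)(-1) + (-2)(2^4)(2) = -28.

-28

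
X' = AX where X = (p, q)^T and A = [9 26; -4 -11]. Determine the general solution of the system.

p(t) = 2C_1e^(-t)sin(2t) + 3C_1e^(-t)cos(2t) + 3C_2e^(-t)sin(2t) - 2C_2e^(-t)cos(2t), q(t) = -C_1e^(-t)sin(2t) - C_1e^(-t)cos(2t) - C_2e^(-t)sin(2t) + C_2e^(-t)cos(2t)

Coefficient matrix A = [[9, 26], [-4, -11]].
Characteristic polynomial det(A - λI) = λ^2 + 2λ + 5 = 0.
Eigenvalues λ = -1 ± 2i (complex conjugate pair).
For λ=-1+2i: an eigenvector is (3,-1) - i(2,-1) = (3 - 2i, -1 + i).
A real fundamental pair from Re and Im of e^((-1+2i)t)v: X_1 = e^(-t)(cos(2t)·(3,-1) + sin(2t)·(2,-1)), X_2 = e^(-t)(sin(2t)·(3,-1) - cos(2t)·(2,-1)).
General solution: C_1X_1 + C_2X_2.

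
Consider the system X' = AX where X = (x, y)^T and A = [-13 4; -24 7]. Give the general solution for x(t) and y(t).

Coefficient matrix A = [[-13, 4], [-24, 7]].
Characteristic polynomial det(A - λI) = λ^2 + 6λ + 5 = 0.
Eigenvalues λ = -1, -5.
For λ=-1: (A-λI) row 1 is [-12, 4], so an eigenvector is (-1, -3).
For λ=-5: (A-λI) row 1 is [-8, 4], so an eigenvector is (-1, -2).
General solution: K_1e^(-t)(-1,-3) + K_2e^(-5t)(-1,-2).

x(t) = -K_1e^(-t) - K_2e^(-5t), y(t) = -3K_1e^(-t) - 2K_2e^(-5t)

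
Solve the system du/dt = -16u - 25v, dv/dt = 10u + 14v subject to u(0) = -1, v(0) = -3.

u(t) = 18e^(-t)sin(5t) - e^(-t)cos(5t), v(t) = -11e^(-t)sin(5t) - 3e^(-t)cos(5t)

Coefficient matrix A = [[-16, -25], [10, 14]].
Characteristic polynomial det(A - λI) = λ^2 + 2λ + 26 = 0.
Eigenvalues λ = -1 ± 5i (complex conjugate pair).
For λ=-1+5i: an eigenvector is (-2,1) - i(1,-1) = (-2 - i, 1 + i).
A real fundamental pair from Re and Im of e^((-1+5i)t)v: X_1 = e^(-t)(cos(5t)·(-2,1) + sin(5t)·(1,-1)), X_2 = e^(-t)(sin(5t)·(-2,1) - cos(5t)·(1,-1)).
General solution: c_1X_1 + c_2X_2.
Applying u(0)=-1, v(0)=-3 gives c_1=4, c_2=-7.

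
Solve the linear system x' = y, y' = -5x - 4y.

x(t) = K_1e^(-2t)sin(t) - K_2e^(-2t)cos(t), y(t) = -2K_1e^(-2t)sin(t) + K_1e^(-2t)cos(t) + K_2e^(-2t)sin(t) + 2K_2e^(-2t)cos(t)

Coefficient matrix A = [[0, 1], [-5, -4]].
Characteristic polynomial det(A - λI) = λ^2 + 4λ + 5 = 0.
Eigenvalues λ = -2 ± i (complex conjugate pair).
For λ=-2+i: an eigenvector is (0,1) - i(1,-2) = (0 - i, 1 + 2i).
A real fundamental pair from Re and Im of e^((-2+i)t)v: X_1 = e^(-2t)(cos(t)·(0,1) + sin(t)·(1,-2)), X_2 = e^(-2t)(sin(t)·(0,1) - cos(t)·(1,-2)).
General solution: K_1X_1 + K_2X_2.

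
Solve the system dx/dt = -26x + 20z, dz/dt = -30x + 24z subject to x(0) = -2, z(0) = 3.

x(t) = 10e^(4t) - 12e^(-6t), z(t) = 15e^(4t) - 12e^(-6t)

Coefficient matrix A = [[-26, 20], [-30, 24]].
Characteristic polynomial det(A - λI) = λ^2 + 2λ - 24 = 0.
Eigenvalues λ = 4, -6.
For λ=4: (A-λI) row 1 is [-30, 20], so an eigenvector is (2, 3).
For λ=-6: (A-λI) row 1 is [-20, 20], so an eigenvector is (-1, -1).
General solution: c_1e^(4t)(2,3) + c_2e^(-6t)(-1,-1).
Applying x(0)=-2, z(0)=3 gives c_1=5, c_2=12.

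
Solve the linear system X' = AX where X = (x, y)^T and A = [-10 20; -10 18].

x(t) = 3K_1e^(4t)sin(2t) + K_1e^(4t)cos(2t) + K_2e^(4t)sin(2t) - 3K_2e^(4t)cos(2t), y(t) = 2K_1e^(4t)sin(2t) + K_1e^(4t)cos(2t) + K_2e^(4t)sin(2t) - 2K_2e^(4t)cos(2t)

Coefficient matrix A = [[-10, 20], [-10, 18]].
Characteristic polynomial det(A - λI) = λ^2 - 8λ + 20 = 0.
Eigenvalues λ = 4 ± 2i (complex conjugate pair).
For λ=4+2i: an eigenvector is (1,1) - i(3,2) = (1 - 3i, 1 - 2i).
A real fundamental pair from Re and Im of e^((4+2i)t)v: X_1 = e^(4t)(cos(2t)·(1,1) + sin(2t)·(3,2)), X_2 = e^(4t)(sin(2t)·(1,1) - cos(2t)·(3,2)).
General solution: K_1X_1 + K_2X_2.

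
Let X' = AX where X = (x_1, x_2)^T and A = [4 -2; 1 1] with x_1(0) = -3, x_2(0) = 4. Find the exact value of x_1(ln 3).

-279

A = [[4,-2],[1,1]]; eigenvalues λ = 2, 3.
Eigenvectors: (-1,-1) for λ=2, (2,1) for λ=3.
From the initial condition, c_1 = -11, c_2 = -7.
x_1(ln 3) = (-11)(3^2)(-1) + (-7)(3^3)(2) = -279.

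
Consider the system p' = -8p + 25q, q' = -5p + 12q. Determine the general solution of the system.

Coefficient matrix A = [[-8, 25], [-5, 12]].
Characteristic polynomial det(A - λI) = λ^2 - 4λ + 29 = 0.
Eigenvalues λ = 2 ± 5i (complex conjugate pair).
For λ=2+5i: an eigenvector is (1,0) - i(-2,-1) = (1 + 2i, 0 + i).
A real fundamental pair from Re and Im of e^((2+5i)t)v: X_1 = e^(2t)(cos(5t)·(1,0) + sin(5t)·(-2,-1)), X_2 = e^(2t)(sin(5t)·(1,0) - cos(5t)·(-2,-1)).
General solution: c_1X_1 + c_2X_2.

p(t) = -2c_1e^(2t)sin(5t) + c_1e^(2t)cos(5t) + c_2e^(2t)sin(5t) + 2c_2e^(2t)cos(5t), q(t) = -c_1e^(2t)sin(5t) + c_2e^(2t)cos(5t)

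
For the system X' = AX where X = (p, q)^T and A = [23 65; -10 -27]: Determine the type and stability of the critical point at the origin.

A = [[23,65],[-10,-27]]; det(A-λI) = λ^2 + 4λ + 29.
λ = -2 ± 5i: negative real part.

stable spiral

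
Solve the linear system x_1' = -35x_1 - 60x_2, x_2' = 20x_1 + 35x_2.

x_1(t) = 3c_1e^(5t) - 2c_2e^(-5t), x_2(t) = -2c_1e^(5t) + c_2e^(-5t)

Coefficient matrix A = [[-35, -60], [20, 35]].
Characteristic polynomial det(A - λI) = λ^2 - 25 = 0.
Eigenvalues λ = 5, -5.
For λ=5: (A-λI) row 1 is [-40, -60], so an eigenvector is (3, -2).
For λ=-5: (A-λI) row 1 is [-30, -60], so an eigenvector is (-2, 1).
General solution: c_1e^(5t)(3,-2) + c_2e^(-5t)(-2,1).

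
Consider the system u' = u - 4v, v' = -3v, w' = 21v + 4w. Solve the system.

u(t) = K_1e^(t) + K_3e^(-3t), v(t) = K_3e^(-3t), w(t) = K_2e^(4t) - 3K_3e^(-3t)

Coefficient matrix A = [[1, -4, 0], [0, -3, 0], [0, 21, 4]].
det(A - λI) = 0 gives eigenvalues λ = 1, 4, -3.
For λ=1: eigenvector (1,0,0).
For λ=4: eigenvector (0,0,1).
For λ=-3: eigenvector (1,1,-3).
General solution: K_1e^(t)(1,0,0) + K_2e^(4t)(0,0,1) + K_3e^(-3t)(1,1,-3).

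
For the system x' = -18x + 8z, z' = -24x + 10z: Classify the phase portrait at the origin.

stable node

A = [[-18,8],[-24,10]]; det(A-λI) = λ^2 + 8λ + 12.
λ = -6, -2: both negative.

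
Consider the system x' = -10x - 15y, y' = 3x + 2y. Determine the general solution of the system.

x(t) = -2c_1e^(-4t)sin(3t) + c_1e^(-4t)cos(3t) + c_2e^(-4t)sin(3t) + 2c_2e^(-4t)cos(3t), y(t) = c_1e^(-4t)sin(3t) - c_2e^(-4t)cos(3t)

Coefficient matrix A = [[-10, -15], [3, 2]].
Characteristic polynomial det(A - λI) = λ^2 + 8λ + 25 = 0.
Eigenvalues λ = -4 ± 3i (complex conjugate pair).
For λ=-4+3i: an eigenvector is (1,0) - i(-2,1) = (1 + 2i, 0 - i).
A real fundamental pair from Re and Im of e^((-4+3i)t)v: X_1 = e^(-4t)(cos(3t)·(1,0) + sin(3t)·(-2,1)), X_2 = e^(-4t)(sin(3t)·(1,0) - cos(3t)·(-2,1)).
General solution: c_1X_1 + c_2X_2.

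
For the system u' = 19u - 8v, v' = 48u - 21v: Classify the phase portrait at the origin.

A = [[19,-8],[48,-21]]; det(A-λI) = λ^2 + 2λ - 15.
λ = 3, -5: opposite signs.

saddle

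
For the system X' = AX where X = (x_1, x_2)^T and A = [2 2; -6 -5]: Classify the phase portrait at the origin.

A = [[2,2],[-6,-5]]; det(A-λI) = λ^2 + 3λ + 2.
λ = -2, -1: both negative.

stable node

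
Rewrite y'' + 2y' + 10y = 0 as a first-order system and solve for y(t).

Let x_1 = y, x_2 = y'. Then x_1' = x_2 and x_2' = -10x_1 - 2x_2.
A = [[0,1],[-10,-2]]; det(A-λI) = λ^2 + 2λ + 10.
Eigenvalues λ = -1 ± 3i.

y(t) = C_1e^(-t)cos(3t) + C_2e^(-t)sin(3t)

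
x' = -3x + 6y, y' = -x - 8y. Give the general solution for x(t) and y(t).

x(t) = 3K_1e^(-5t) + 2K_2e^(-6t), y(t) = -K_1e^(-5t) - K_2e^(-6t)

Coefficient matrix A = [[-3, 6], [-1, -8]].
Characteristic polynomial det(A - λI) = λ^2 + 11λ + 30 = 0.
Eigenvalues λ = -5, -6.
For λ=-5: (A-λI) row 1 is [2, 6], so an eigenvector is (3, -1).
For λ=-6: (A-λI) row 1 is [3, 6], so an eigenvector is (2, -1).
General solution: K_1e^(-5t)(3,-1) + K_2e^(-6t)(2,-1).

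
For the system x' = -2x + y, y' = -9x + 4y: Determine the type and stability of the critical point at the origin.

unstable improper node

A = [[-2,1],[-9,4]]; det(A-λI) = λ^2 - 2λ + 1.
repeated λ = 1 with a single eigenvector.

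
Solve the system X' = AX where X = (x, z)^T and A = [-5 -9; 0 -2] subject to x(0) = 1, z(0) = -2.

Coefficient matrix A = [[-5, -9], [0, -2]].
Characteristic polynomial det(A - λI) = λ^2 + 7λ + 10 = 0.
Eigenvalues λ = -2, -5.
For λ=-2: (A-λI) row 1 is [-3, -9], so an eigenvector is (-3, 1).
For λ=-5: (A-λI) row 1 is [0, -9], so an eigenvector is (1, 0).
General solution: c_1e^(-2t)(-3,1) + c_2e^(-5t)(1,0).
Applying x(0)=1, z(0)=-2 gives c_1=-2, c_2=-5.

x(t) = 6e^(-2t) - 5e^(-5t), z(t) = -2e^(-2t)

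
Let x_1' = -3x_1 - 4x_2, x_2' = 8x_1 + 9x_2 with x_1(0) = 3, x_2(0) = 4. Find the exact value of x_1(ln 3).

A = [[-3,-4],[8,9]]; eigenvalues λ = 1, 5.
Eigenvectors: (-1,1) for λ=1, (1,-2) for λ=5.
From the initial condition, c_1 = -10, c_2 = -7.
x_1(ln 3) = (-10)(3^1)(-1) + (-7)(3^5)(1) = -1671.

-1671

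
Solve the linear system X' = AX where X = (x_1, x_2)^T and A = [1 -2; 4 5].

Coefficient matrix A = [[1, -2], [4, 5]].
Characteristic polynomial det(A - λI) = λ^2 - 6λ + 13 = 0.
Eigenvalues λ = 3 ± 2i (complex conjugate pair).
For λ=3+2i: an eigenvector is (-1,1) - i(0,-1) = (-1, 1 + i).
A real fundamental pair from Re and Im of e^((3+2i)t)v: X_1 = e^(3t)(cos(2t)·(-1,1) + sin(2t)·(0,-1)), X_2 = e^(3t)(sin(2t)·(-1,1) - cos(2t)·(0,-1)).
General solution: C_1X_1 + C_2X_2.

x_1(t) = -C_1e^(3t)cos(2t) - C_2e^(3t)sin(2t), x_2(t) = -C_1e^(3t)sin(2t) + C_1e^(3t)cos(2t) + C_2e^(3t)sin(2t) + C_2e^(3t)cos(2t)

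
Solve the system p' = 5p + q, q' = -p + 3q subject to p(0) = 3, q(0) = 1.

p(t) = 4te^(4t) + 3e^(4t), q(t) = -4te^(4t) + e^(4t)

Coefficient matrix A = [[5, 1], [-1, 3]].
Characteristic polynomial det(A - λI) = λ^2 - 8λ + 16 = 0.
Single eigenvalue λ = 4 with algebraic multiplicity 2.
Eigenvector v = (-1,1); generalized eigenvector w with (A-λI)w=v is (1,-2).
General solution: e^(4t)[K_1·v + K_2·(t·v + w)].
Applying p(0)=3, q(0)=1 gives K_1=-7, K_2=-4.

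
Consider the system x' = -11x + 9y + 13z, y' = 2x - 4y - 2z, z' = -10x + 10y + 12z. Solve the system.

x(t) = C_1e^(2t) - C_2e^(-3t) + C_3e^(-2t), y(t) = 2C_2e^(-3t) + C_3e^(-2t), z(t) = C_1e^(2t) - 2C_2e^(-3t)

Coefficient matrix A = [[-11, 9, 13], [2, -4, -2], [-10, 10, 12]].
det(A - λI) = 0 gives eigenvalues λ = 2, -3, -2.
For λ=2: eigenvector (1,0,1).
For λ=-3: eigenvector (-1,2,-2).
For λ=-2: eigenvector (1,1,0).
General solution: C_1e^(2t)(1,0,1) + C_2e^(-3t)(-1,2,-2) + C_3e^(-2t)(1,1,0).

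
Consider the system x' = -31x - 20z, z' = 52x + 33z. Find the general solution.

Coefficient matrix A = [[-31, -20], [52, 33]].
Characteristic polynomial det(A - λI) = λ^2 - 2λ + 17 = 0.
Eigenvalues λ = 1 ± 4i (complex conjugate pair).
For λ=1+4i: an eigenvector is (2,-3) - i(-1,2) = (2 + i, -3 - 2i).
A real fundamental pair from Re and Im of e^((1+4i)t)v: X_1 = e^(t)(cos(4t)·(2,-3) + sin(4t)·(-1,2)), X_2 = e^(t)(sin(4t)·(2,-3) - cos(4t)·(-1,2)).
General solution: C_1X_1 + C_2X_2.

x(t) = -C_1e^(t)sin(4t) + 2C_1e^(t)cos(4t) + 2C_2e^(t)sin(4t) + C_2e^(t)cos(4t), z(t) = 2C_1e^(t)sin(4t) - 3C_1e^(t)cos(4t) - 3C_2e^(t)sin(4t) - 2C_2e^(t)cos(4t)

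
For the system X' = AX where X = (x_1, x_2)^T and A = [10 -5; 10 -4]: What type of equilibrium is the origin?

A = [[10,-5],[10,-4]]; det(A-λI) = λ^2 - 6λ + 10.
λ = 3 ± i: positive real part.

unstable spiral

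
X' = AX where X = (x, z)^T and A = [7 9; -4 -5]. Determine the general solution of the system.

x(t) = -3K_1e^(t) - 3K_2te^(t) - 2K_2e^(t), z(t) = 2K_1e^(t) + 2K_2te^(t) + K_2e^(t)

Coefficient matrix A = [[7, 9], [-4, -5]].
Characteristic polynomial det(A - λI) = λ^2 - 2λ + 1 = 0.
Single eigenvalue λ = 1 with algebraic multiplicity 2.
Eigenvector v = (-3,2); generalized eigenvector w with (A-λI)w=v is (-2,1).
General solution: e^(t)[K_1·v + K_2·(t·v + w)].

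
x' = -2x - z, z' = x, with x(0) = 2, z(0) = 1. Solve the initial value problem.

Coefficient matrix A = [[-2, -1], [1, 0]].
Characteristic polynomial det(A - λI) = λ^2 + 2λ + 1 = 0.
Single eigenvalue λ = -1 with algebraic multiplicity 2.
Eigenvector v = (1,-1); generalized eigenvector w with (A-λI)w=v is (2,-3).
General solution: e^(-t)[c_1·v + c_2·(t·v + w)].
Applying x(0)=2, z(0)=1 gives c_1=8, c_2=-3.

x(t) = -3te^(-t) + 2e^(-t), z(t) = 3te^(-t) + e^(-t)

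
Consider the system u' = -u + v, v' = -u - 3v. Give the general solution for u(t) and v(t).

Coefficient matrix A = [[-1, 1], [-1, -3]].
Characteristic polynomial det(A - λI) = λ^2 + 4λ + 4 = 0.
Single eigenvalue λ = -2 with algebraic multiplicity 2.
Eigenvector v = (-1,1); generalized eigenvector w with (A-λI)w=v is (1,-2).
General solution: e^(-2t)[K_1·v + K_2·(t·v + w)].

u(t) = -K_1e^(-2t) - K_2te^(-2t) + K_2e^(-2t), v(t) = K_1e^(-2t) + K_2te^(-2t) - 2K_2e^(-2t)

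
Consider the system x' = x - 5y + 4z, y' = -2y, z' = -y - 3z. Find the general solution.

Coefficient matrix A = [[1, -5, 4], [0, -2, 0], [0, -1, -3]].
det(A - λI) = 0 gives eigenvalues λ = -3, -2, 1.
For λ=-3: eigenvector (-1,0,1).
For λ=-2: eigenvector (3,1,-1).
For λ=1: eigenvector (-1,0,0).
General solution: C_1e^(-3t)(-1,0,1) + C_2e^(-2t)(3,1,-1) + C_3e^(t)(-1,0,0).

x(t) = -C_1e^(-3t) + 3C_2e^(-2t) - C_3e^(t), y(t) = C_2e^(-2t), z(t) = C_1e^(-3t) - C_2e^(-2t)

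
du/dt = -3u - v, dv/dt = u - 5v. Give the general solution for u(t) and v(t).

u(t) = K_1e^(-4t) + K_2te^(-4t) + 3K_2e^(-4t), v(t) = K_1e^(-4t) + K_2te^(-4t) + 2K_2e^(-4t)

Coefficient matrix A = [[-3, -1], [1, -5]].
Characteristic polynomial det(A - λI) = λ^2 + 8λ + 16 = 0.
Single eigenvalue λ = -4 with algebraic multiplicity 2.
Eigenvector v = (1,1); generalized eigenvector w with (A-λI)w=v is (3,2).
General solution: e^(-4t)[K_1·v + K_2·(t·v + w)].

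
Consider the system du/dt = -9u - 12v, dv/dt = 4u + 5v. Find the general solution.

u(t) = -2c_1e^(-3t) + 3c_2e^(-t), v(t) = c_1e^(-3t) - 2c_2e^(-t)

Coefficient matrix A = [[-9, -12], [4, 5]].
Characteristic polynomial det(A - λI) = λ^2 + 4λ + 3 = 0.
Eigenvalues λ = -3, -1.
For λ=-3: (A-λI) row 1 is [-6, -12], so an eigenvector is (-2, 1).
For λ=-1: (A-λI) row 1 is [-8, -12], so an eigenvector is (3, -2).
General solution: c_1e^(-3t)(-2,1) + c_2e^(-t)(3,-2).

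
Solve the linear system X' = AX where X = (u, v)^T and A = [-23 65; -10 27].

Coefficient matrix A = [[-23, 65], [-10, 27]].
Characteristic polynomial det(A - λI) = λ^2 - 4λ + 29 = 0.
Eigenvalues λ = 2 ± 5i (complex conjugate pair).
For λ=2+5i: an eigenvector is (3,1) - i(-2,-1) = (3 + 2i, 1 + i).
A real fundamental pair from Re and Im of e^((2+5i)t)v: X_1 = e^(2t)(cos(5t)·(3,1) + sin(5t)·(-2,-1)), X_2 = e^(2t)(sin(5t)·(3,1) - cos(5t)·(-2,-1)).
General solution: c_1X_1 + c_2X_2.

u(t) = -2c_1e^(2t)sin(5t) + 3c_1e^(2t)cos(5t) + 3c_2e^(2t)sin(5t) + 2c_2e^(2t)cos(5t), v(t) = -c_1e^(2t)sin(5t) + c_1e^(2t)cos(5t) + c_2e^(2t)sin(5t) + c_2e^(2t)cos(5t)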